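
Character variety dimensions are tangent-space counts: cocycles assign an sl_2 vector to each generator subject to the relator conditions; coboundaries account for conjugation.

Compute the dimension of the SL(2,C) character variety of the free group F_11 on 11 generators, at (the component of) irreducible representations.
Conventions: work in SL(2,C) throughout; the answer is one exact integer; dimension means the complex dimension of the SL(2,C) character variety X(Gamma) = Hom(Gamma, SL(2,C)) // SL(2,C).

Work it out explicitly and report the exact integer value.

30

Gamma = F_11 has 11 generators and no relators.
A cocycle picks one sl_2 vector per generator freely, giving dim Z^1 = 3*11 = 33.
Irreducibility makes the coboundary map sl_2 -> Z^1 injective (trivial centralizer), so dim B^1 = 3.
dim X = dim H^1 = dim Z^1 - dim B^1 = 33 - 3 = 30.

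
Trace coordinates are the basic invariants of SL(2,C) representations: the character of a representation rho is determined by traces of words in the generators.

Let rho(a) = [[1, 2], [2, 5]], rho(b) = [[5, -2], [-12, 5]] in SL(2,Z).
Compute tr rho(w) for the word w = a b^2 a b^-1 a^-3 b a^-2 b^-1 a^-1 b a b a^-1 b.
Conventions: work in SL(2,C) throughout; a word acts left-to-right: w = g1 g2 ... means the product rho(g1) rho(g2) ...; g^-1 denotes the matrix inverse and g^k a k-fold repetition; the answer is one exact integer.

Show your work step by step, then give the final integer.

71193938

rho(a) = [[1, 2], [2, 5]]
... * rho(b) = [[5, -2], [-12, 5]]  ->  [[-19, 8], [-50, 21]]
... * rho(b) = [[5, -2], [-12, 5]]  ->  [[-191, 78], [-502, 205]]
... * rho(a) = [[1, 2], [2, 5]]  ->  [[-35, 8], [-92, 21]]
... * rho(b^-1) = [[5, 2], [12, 5]]  ->  [[-79, -30], [-208, -79]]
... * rho(a^-1) = [[5, -2], [-2, 1]]  ->  [[-335, 128], [-882, 337]]
... * rho(a^-1) = [[5, -2], [-2, 1]]  ->  [[-1931, 798], [-5084, 2101]]
... * rho(a^-1) = [[5, -2], [-2, 1]]  ->  [[-11251, 4660], [-29622, 12269]]
... * rho(b) = [[5, -2], [-12, 5]]  ->  [[-112175, 45802], [-295338, 120589]]
... * rho(a^-1) = [[5, -2], [-2, 1]]  ->  [[-652479, 270152], [-1717868, 711265]]
... * rho(a^-1) = [[5, -2], [-2, 1]]  ->  [[-3802699, 1575110], [-10011870, 4147001]]
... * rho(b^-1) = [[5, 2], [12, 5]]  ->  [[-112175, 270152], [-295338, 711265]]
... * rho(a^-1) = [[5, -2], [-2, 1]]  ->  [[-1101179, 494502], [-2899220, 1301941]]
... * rho(b) = [[5, -2], [-12, 5]]  ->  [[-11439919, 4674868], [-30119392, 12308145]]
... * rho(a) = [[1, 2], [2, 5]]  ->  [[-2090183, 494502], [-5503102, 1301941]]
... * rho(b) = [[5, -2], [-12, 5]]  ->  [[-16384939, 6652876], [-43138802, 17515909]]
... * rho(a^-1) = [[5, -2], [-2, 1]]  ->  [[-95230447, 39422754], [-250725828, 103793513]]
... * rho(b) = [[5, -2], [-12, 5]]  ->  [[-949225283, 387574664], [-2499151296, 1020419221]]
tr = -949225283 + 1020419221 = 71193938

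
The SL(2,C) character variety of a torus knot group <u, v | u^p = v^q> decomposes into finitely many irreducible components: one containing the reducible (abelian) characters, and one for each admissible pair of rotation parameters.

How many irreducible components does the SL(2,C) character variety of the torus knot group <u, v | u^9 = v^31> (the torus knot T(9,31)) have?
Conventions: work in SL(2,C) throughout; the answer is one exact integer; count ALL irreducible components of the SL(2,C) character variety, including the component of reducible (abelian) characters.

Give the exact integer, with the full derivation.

121

For T(9,31): irreducibility forces the central element u^9 = v^31 to one of +I, -I.
So on each irreducible component the traces are pinned: tr(u) = 2*cos(pi*alpha/9) with 1 <= alpha <= 8, tr(v) = 2*cos(pi*beta/31) with 1 <= beta <= 30.
The two central values (-1)^alpha I and (-1)^beta I must be the same matrix, so alpha and beta share a parity.
count pairs: odd alpha (4 choices) x odd beta (15), plus even alpha (4) x even beta (15): 4*15 + 4*15 = 120.
That is 120 components of irreducible characters, and with the reducible (abelian) component the total is 121.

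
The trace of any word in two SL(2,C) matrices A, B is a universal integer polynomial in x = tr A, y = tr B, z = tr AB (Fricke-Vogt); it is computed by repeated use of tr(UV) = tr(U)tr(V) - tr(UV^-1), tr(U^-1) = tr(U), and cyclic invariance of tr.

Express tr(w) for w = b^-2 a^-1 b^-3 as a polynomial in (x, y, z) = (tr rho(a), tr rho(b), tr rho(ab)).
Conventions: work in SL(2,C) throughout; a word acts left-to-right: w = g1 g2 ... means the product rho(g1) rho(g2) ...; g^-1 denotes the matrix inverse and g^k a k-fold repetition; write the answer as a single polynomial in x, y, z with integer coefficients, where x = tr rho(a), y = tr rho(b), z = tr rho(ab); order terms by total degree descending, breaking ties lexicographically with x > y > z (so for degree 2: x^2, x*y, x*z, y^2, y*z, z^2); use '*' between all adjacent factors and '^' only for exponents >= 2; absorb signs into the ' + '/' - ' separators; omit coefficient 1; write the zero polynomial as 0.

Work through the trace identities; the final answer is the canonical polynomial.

next, tr(b^-1) = tr(b) = y
next, tr(b^-1 a) = tr(a)*tr(b) - tr(a b)   [inverse elimination on b] = x*y - z
tr(b^-1 a^-1) = tr(b^-1)*tr(a) - tr(b^-1 a)   [inverse elimination on a] = z
next, tr(a^-1 b^-2) = tr(b^-1 a^-1)*tr(b) - tr(b^-1 a^-1 b)   [inverse elimination on b] = y*z - x
tr(b^-2 a^-1 b^-1) = tr(a^-1 b^-2)*tr(b) - tr(a^-1 b^-1)   [inverse elimination on b] = y^2*z - x*y - z
tr(b^-2 a^-1 b^-2) = tr(b^-2 a^-1 b^-1)*tr(b) - tr(b^-2 a^-1)   [inverse elimination on b] = y^3*z - x*y^2 - 2*y*z + x
next, tr(b^-2 a^-1 b^-3) = tr(b^-2 a^-1 b^-2)*tr(b) - tr(b^-2 a^-1 b^-1)   [inverse elimination on b] = y^4*z - x*y^3 - 3*y^2*z + 2*x*y + z

y^4*z - x*y^3 - 3*y^2*z + 2*x*y + z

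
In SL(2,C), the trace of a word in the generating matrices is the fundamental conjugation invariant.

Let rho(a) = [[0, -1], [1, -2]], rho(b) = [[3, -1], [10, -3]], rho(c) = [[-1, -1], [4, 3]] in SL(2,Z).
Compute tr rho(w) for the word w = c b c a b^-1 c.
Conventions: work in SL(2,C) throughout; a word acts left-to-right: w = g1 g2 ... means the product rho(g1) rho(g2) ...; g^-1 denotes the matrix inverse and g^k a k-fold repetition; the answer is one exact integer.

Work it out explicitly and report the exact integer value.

2815

rho(c) = [[-1, -1], [4, 3]]
... * rho(b) = [[3, -1], [10, -3]]  ->  [[-13, 4], [42, -13]]
... * rho(c) = [[-1, -1], [4, 3]]  ->  [[29, 25], [-94, -81]]
... * rho(a) = [[0, -1], [1, -2]]  ->  [[25, -79], [-81, 256]]
... * rho(b^-1) = [[-3, 1], [-10, 3]]  ->  [[715, -212], [-2317, 687]]
... * rho(c) = [[-1, -1], [4, 3]]  ->  [[-1563, -1351], [5065, 4378]]
tr = -1563 + 4378 = 2815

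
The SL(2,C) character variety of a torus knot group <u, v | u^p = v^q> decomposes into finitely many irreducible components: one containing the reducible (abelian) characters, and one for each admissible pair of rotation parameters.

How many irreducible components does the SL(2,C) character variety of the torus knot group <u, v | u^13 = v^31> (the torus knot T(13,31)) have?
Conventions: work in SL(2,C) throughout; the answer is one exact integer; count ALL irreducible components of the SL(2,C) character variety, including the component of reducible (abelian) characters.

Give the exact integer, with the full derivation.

Gamma = < u, v | u^13 = v^31 > (torus knot T(13,31)); the central element u^13 = v^31 acts as +I or -I in any irreducible SL(2,C) representation.
This locks tr(u) to 2*cos(pi*alpha/13), alpha in 1..12, and tr(v) to 2*cos(pi*beta/31), beta in 1..30, on each component of irreducible characters.
u^13 = (-1)^alpha I and v^31 = (-1)^beta I must agree, so alpha and beta have equal parity.
Counting: 6 odd alphas x 15 odd betas + 6 even alphas x 15 even betas = 90 + 90 = 180.
Total: 180 irreducible-character components + 1 reducible (abelian) component = 181.

181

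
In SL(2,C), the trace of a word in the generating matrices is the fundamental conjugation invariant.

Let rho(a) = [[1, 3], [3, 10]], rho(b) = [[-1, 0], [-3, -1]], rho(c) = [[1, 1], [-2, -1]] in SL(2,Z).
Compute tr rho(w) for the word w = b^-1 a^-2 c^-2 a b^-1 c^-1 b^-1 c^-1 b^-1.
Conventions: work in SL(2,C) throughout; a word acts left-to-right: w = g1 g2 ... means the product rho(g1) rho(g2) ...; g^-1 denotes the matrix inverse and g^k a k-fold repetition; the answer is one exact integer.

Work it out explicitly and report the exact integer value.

-313

rho(b^-1) = [[-1, 0], [3, -1]]
... * rho(a^-1) = [[10, -3], [-3, 1]]  ->  [[-10, 3], [33, -10]]
... * rho(a^-1) = [[10, -3], [-3, 1]]  ->  [[-109, 33], [360, -109]]
... * rho(c^-1) = [[-1, -1], [2, 1]]  ->  [[175, 142], [-578, -469]]
... * rho(c^-1) = [[-1, -1], [2, 1]]  ->  [[109, -33], [-360, 109]]
... * rho(a) = [[1, 3], [3, 10]]  ->  [[10, -3], [-33, 10]]
... * rho(b^-1) = [[-1, 0], [3, -1]]  ->  [[-19, 3], [63, -10]]
... * rho(c^-1) = [[-1, -1], [2, 1]]  ->  [[25, 22], [-83, -73]]
... * rho(b^-1) = [[-1, 0], [3, -1]]  ->  [[41, -22], [-136, 73]]
... * rho(c^-1) = [[-1, -1], [2, 1]]  ->  [[-85, -63], [282, 209]]
... * rho(b^-1) = [[-1, 0], [3, -1]]  ->  [[-104, 63], [345, -209]]
tr = -104 + -209 = -313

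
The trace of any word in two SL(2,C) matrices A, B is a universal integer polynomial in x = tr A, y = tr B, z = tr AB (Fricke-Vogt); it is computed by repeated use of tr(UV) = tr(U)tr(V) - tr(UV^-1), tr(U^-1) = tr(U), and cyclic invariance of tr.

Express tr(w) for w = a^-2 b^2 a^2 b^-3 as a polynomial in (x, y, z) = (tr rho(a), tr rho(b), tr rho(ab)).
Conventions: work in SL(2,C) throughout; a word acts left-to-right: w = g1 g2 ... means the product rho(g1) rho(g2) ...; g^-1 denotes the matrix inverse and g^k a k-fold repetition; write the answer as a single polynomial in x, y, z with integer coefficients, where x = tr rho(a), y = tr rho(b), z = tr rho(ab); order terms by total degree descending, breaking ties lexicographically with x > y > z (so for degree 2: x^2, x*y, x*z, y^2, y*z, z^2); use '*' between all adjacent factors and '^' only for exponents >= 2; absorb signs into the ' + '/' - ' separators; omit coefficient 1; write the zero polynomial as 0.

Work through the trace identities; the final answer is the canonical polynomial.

-x^3*y^4*z + x^4*y^3 + x^2*y^5 + x^2*y^3*z^2 + x^3*y^2*z - x^4*y - 5*x^2*y^3 - x^2*y*z^2 + 4*x^2*y + y

tr(b^2 a) = tr(b)*tr(a b) - tr(a) = y*z - x
next, tr(b^3 a) = tr(b)*tr(a b^2) - tr(a b) = y^2*z - x*y - z
tr(b^2) = tr(b)*tr(b) - tr(1) = y^2 - 2
and tr(b^3) = tr(b)*tr(b^2) - tr(b) = y^3 - 3*y
and tr(b^2 a^2 b) = tr(a)*tr(b^3 a) - tr(b^3) = x*y^2*z - x^2*y - y^3 - x*z + 3*y
and tr(b a b a) = tr(a b)*tr(a b) - tr(1) = z^2 - 2
tr(a^2 b a b) = tr(a)*tr(b a b a) - tr(b a b) = x*z^2 - y*z - x
tr(a b a) = tr(a)*tr(b a) - tr(b) = x*z - y
tr(a^2 b a) = tr(a)*tr(a b a) - tr(a b) = x^2*z - x*y - z
and tr(b^2 a^2 b a) = tr(b)*tr(a^2 b a b) - tr(a^2 b a) = x*y*z^2 - x^2*z - y^2*z + z
tr(a^-1 b^2 a^2 b) = tr(b^2 a^2 b)*tr(a) - tr(b^2 a^2 b a) = x^2*y^2*z - x^3*y - x*y^3 - x*y*z^2 + y^2*z + 3*x*y - z
next, tr(b^2 a^2 b^-1 a^-1) = tr(a^-1 b^2 a^2)*tr(b) - tr(a^-1 b^2 a^2 b) = -x^2*y^2*z + x^3*y + x*y^3 + x*y*z^2 - 4*x*y + z
next, tr(b^-1 a^-2 b^2 a^2) = tr(b^2 a^2 b^-1 a^-1)*tr(a) - tr(b^2 a^2 b^-1) = -x^3*y^2*z + x^4*y + x^2*y^3 + x^2*y*z^2 - 4*x^2*y + y
tr(a^-2 b^2 a^2 b^-2) = tr(b^-1 a^-2 b^2 a^2)*tr(b) - tr(b^-1 a^-2 b^2 a^2 b) = -x^3*y^3*z + x^4*y^2 + x^2*y^4 + x^2*y^2*z^2 - 4*x^2*y^2 + 2
and tr(a^-2 b^2 a^2 b^-3) = tr(a^-2 b^2 a^2 b^-2)*tr(b) - tr(a^-2 b^2 a^2 b^-1) = -x^3*y^4*z + x^4*y^3 + x^2*y^5 + x^2*y^3*z^2 + x^3*y^2*z - x^4*y - 5*x^2*y^3 - x^2*y*z^2 + 4*x^2*y + y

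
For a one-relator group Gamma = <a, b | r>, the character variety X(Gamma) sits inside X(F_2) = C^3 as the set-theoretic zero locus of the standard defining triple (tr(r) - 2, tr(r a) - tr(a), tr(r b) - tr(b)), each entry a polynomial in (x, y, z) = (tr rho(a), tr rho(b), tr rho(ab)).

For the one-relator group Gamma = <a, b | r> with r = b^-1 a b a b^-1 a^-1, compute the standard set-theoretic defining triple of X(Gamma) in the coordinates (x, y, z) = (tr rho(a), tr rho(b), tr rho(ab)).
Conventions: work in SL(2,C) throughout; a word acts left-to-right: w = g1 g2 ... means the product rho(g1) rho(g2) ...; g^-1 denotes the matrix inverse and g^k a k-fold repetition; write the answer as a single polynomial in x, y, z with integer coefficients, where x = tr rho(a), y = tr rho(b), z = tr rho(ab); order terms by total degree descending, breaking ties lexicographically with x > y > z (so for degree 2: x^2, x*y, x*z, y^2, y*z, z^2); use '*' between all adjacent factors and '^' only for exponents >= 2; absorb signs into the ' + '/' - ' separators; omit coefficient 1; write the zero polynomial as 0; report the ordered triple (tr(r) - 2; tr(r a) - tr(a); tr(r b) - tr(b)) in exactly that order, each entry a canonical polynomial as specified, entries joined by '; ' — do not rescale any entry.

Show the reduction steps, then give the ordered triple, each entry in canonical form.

trace(b a b) = trace(b) trace(a b) - trace(a)  (reduce the b square) = y*z - x
trace(a b a b) = trace(b a) trace(b a) - trace(1)  (split on b) = z^2 - 2
trace(a b a) = trace(a) trace(b a) - trace(b)  (reduce the a square) = x*z - y
use: trace(b a b a b) = trace(b) trace(a b a b) - trace(a b a)  (reduce the b square) = y*z^2 - x*z - y
apply: trace(b a b a b a) = trace(a b) trace(a b a b) - trace(a^-1 b^-1)  (split on a) = z^3 - 3*z
apply: trace(a b a b a^-1 b) = trace(b a b a b) trace(a) - trace(b a b a b a)  (eliminate a^-1) = x*y*z^2 - x^2*z - z^3 - x*y + 3*z
apply: trace(a^-1 b^-1 a b a b) = trace(a b a b a^-1) trace(b) - trace(a b a b a^-1 b)  (eliminate b^-1) = -x*y*z^2 + x^2*z + y^2*z + z^3 - 3*z
use: trace(b^-1 a b a b^-1 a^-1) = trace(a^-1 b^-1 a b a) trace(b) - trace(a^-1 b^-1 a b a b)  (eliminate b^-1) = x*y*z^2 - x^2*z - y^2*z - z^3 + x*y + 3*z
trace(a b a b^-1) = trace(a b a) trace(b) - trace(a b a b) = x*y*z - y^2 - z^2 + 2
trace(b^-1 a b a b^-1) = trace(a b a b^-1) trace(b) - trace(a b a) = x*y^2*z - y^3 - y*z^2 - x*z + 3*y
assemble the triple (trace(r) - 2; trace(r a) - x; trace(r b) - y)

x*y*z^2 - x^2*z - y^2*z - z^3 + x*y + 3*z - 2; x*y^2*z - y^3 - y*z^2 - x*z - x + 3*y; x - y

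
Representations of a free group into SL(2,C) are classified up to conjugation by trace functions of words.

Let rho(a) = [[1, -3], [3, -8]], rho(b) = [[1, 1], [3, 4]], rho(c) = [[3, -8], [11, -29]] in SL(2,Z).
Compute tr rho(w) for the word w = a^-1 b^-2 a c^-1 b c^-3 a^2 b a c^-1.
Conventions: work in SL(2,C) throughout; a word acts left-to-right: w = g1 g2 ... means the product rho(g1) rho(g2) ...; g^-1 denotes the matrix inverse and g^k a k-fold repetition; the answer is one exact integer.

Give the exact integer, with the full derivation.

186962834

rho(a^-1) = [[-8, 3], [-3, 1]]
... * rho(b^-1) = [[4, -1], [-3, 1]]  ->  [[-41, 11], [-15, 4]]
... * rho(b^-1) = [[4, -1], [-3, 1]]  ->  [[-197, 52], [-72, 19]]
... * rho(a) = [[1, -3], [3, -8]]  ->  [[-41, 175], [-15, 64]]
... * rho(c^-1) = [[-29, 8], [-11, 3]]  ->  [[-736, 197], [-269, 72]]
... * rho(b) = [[1, 1], [3, 4]]  ->  [[-145, 52], [-53, 19]]
... * rho(c^-1) = [[-29, 8], [-11, 3]]  ->  [[3633, -1004], [1328, -367]]
... * rho(c^-1) = [[-29, 8], [-11, 3]]  ->  [[-94313, 26052], [-34475, 9523]]
... * rho(c^-1) = [[-29, 8], [-11, 3]]  ->  [[2448505, -676348], [895022, -247231]]
... * rho(a) = [[1, -3], [3, -8]]  ->  [[419461, -1934731], [153329, -707218]]
... * rho(a) = [[1, -3], [3, -8]]  ->  [[-5384732, 14219465], [-1968325, 5197757]]
... * rho(b) = [[1, 1], [3, 4]]  ->  [[37273663, 51493128], [13624946, 18822703]]
... * rho(a) = [[1, -3], [3, -8]]  ->  [[191753047, -523766013], [70093055, -191456462]]
... * rho(c^-1) = [[-29, 8], [-11, 3]]  ->  [[200587780, -37273663], [73322487, -13624946]]
tr = 200587780 + -13624946 = 186962834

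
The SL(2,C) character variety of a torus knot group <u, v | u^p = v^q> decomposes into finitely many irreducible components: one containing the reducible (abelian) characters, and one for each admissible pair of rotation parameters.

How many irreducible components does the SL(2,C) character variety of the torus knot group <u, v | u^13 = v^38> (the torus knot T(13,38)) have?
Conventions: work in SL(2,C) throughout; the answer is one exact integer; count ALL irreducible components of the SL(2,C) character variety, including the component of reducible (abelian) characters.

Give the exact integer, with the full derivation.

223

In the torus knot group T(13,38), u^13 = v^38 is central, so an irreducible representation sends it to +I or -I (Schur).
On an irreducible component, tr(u) is locked at 2*cos(pi*alpha/13) for some alpha in 1..12, and tr(v) at 2*cos(pi*beta/38) for some beta in 1..37.
The two central values (-1)^alpha I and (-1)^beta I must be the same matrix, so alpha and beta share a parity.
Counting: 6 odd alphas x 19 odd betas + 6 even alphas x 18 even betas = 114 + 108 = 222.
components with irreducible characters: 222; plus the single component of reducible (abelian) characters: total 223.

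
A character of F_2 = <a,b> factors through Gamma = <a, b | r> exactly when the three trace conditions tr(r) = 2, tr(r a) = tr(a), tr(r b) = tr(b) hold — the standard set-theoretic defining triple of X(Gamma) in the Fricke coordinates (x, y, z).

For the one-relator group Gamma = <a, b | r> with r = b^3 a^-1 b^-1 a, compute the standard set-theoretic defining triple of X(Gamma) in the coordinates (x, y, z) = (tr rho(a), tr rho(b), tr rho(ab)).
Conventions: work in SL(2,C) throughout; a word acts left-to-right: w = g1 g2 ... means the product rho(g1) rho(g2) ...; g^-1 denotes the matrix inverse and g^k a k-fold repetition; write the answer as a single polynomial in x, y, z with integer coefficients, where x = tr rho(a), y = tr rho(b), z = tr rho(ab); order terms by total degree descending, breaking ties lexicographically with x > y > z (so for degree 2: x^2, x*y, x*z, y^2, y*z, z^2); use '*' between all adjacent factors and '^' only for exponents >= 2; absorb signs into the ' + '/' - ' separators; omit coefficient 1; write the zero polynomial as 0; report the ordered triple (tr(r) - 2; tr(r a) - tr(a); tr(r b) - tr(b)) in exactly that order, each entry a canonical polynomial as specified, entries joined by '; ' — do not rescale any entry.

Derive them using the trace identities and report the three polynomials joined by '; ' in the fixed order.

apply: tr(a b^2) = tr(b)*tr(a b) - tr(a)   [square of b] = y*z - x
use: tr(b^3 a) = tr(b)*tr(a b^2) - tr(a b)   [square of b] = y^2*z - x*y - z
tr(b^2) = tr(b)*tr(b) - tr(1)   [square of b] = y^2 - 2
apply: tr(b^3) = tr(b)*tr(b^2) - tr(b)   [square of b] = y^3 - 3*y
tr(a b^3 a) = tr(a)*tr(b^3 a) - tr(b^3)   [square of a] = x*y^2*z - x^2*y - y^3 - x*z + 3*y
apply: tr(a b a b) = tr(b a)*tr(b a) - tr(1)   [split at a repeated b] = z^2 - 2
tr(a b a) = tr(a)*tr(b a) - tr(b)   [square of a] = x*z - y
tr(b a b a b) = tr(b)*tr(a b a b) - tr(a b a)   [square of b] = y*z^2 - x*z - y
tr(a b^3 a b) = tr(b)*tr(b a b a b) - tr(b a b a)   [square of b] = y^2*z^2 - x*y*z - y^2 - z^2 + 2
use: tr(b^-1 a b^3 a) = tr(a b^3 a)*tr(b) - tr(a b^3 a b)   [inverse elimination on b] = x*y^3*z - x^2*y^2 - y^4 - y^2*z^2 + 4*y^2 + z^2 - 2
use: tr(b^3 a^-1 b^-1 a) = tr(b^-1 a b^3)*tr(a) - tr(b^-1 a b^3 a)   [inverse elimination on a] = -x*y^3*z + x^2*y^2 + y^4 + y^2*z^2 + x*y*z - x^2 - 4*y^2 - z^2 + 2
tr(b^2 a^2) = tr(a)*tr(b^2 a) - tr(b^2) = x*y*z - x^2 - y^2 + 2
tr(b a^2 b^3) = tr(b)*tr(b^2 a^2 b) - tr(b^2 a^2) = x*y^3*z - x^2*y^2 - y^4 - 2*x*y*z + x^2 + 4*y^2 - 2
apply: tr(a b a^2 b) = tr(a)*tr(b a b a) - tr(b a b) = x*z^2 - y*z - x
apply: tr(a b a^2) = tr(a)*tr(b a^2) - tr(b a) = x^2*z - x*y - z
apply: tr(a b a^2 b^2) = tr(b)*tr(a b a^2 b) - tr(a b a^2) = x*y*z^2 - x^2*z - y^2*z + z
tr(b a^2 b^3 a) = tr(b)*tr(a b a^2 b^2) - tr(a b a^2 b) = x*y^2*z^2 - x^2*y*z - y^3*z - x*z^2 + 2*y*z + x
tr(a^2 b^3 a^-1 b) = tr(b a^2 b^3)*tr(a) - tr(b a^2 b^3 a) = x^2*y^3*z - x^3*y^2 - x*y^4 - x*y^2*z^2 - x^2*y*z + y^3*z + x^3 + 4*x*y^2 + x*z^2 - 2*y*z - 3*x
apply: tr(b^3 a^-1 b^-1 a^2) = tr(a^2 b^3 a^-1)*tr(b) - tr(a^2 b^3 a^-1 b) = -x^2*y^3*z + x^3*y^2 + x*y^4 + x*y^2*z^2 + x^2*y*z - x^3 - 5*x*y^2 - x*z^2 + y*z + 3*x
use: tr(b^4) = tr(b)*tr(b^3) - tr(b^2)   [square of b] = y^4 - 4*y^2 + 2
tr(b a b^3) = tr(b)*tr(b a b^2) - tr(b a b)   [square of b] = y^3*z - x*y^2 - 2*y*z + x
tr(b a b^4) = tr(b)*tr(b a b^3) - tr(b a b^2)   [square of b] = y^4*z - x*y^3 - 3*y^2*z + 2*x*y + z
use: tr(b a b^4 a) = tr(b)*tr(a b a b^3) - tr(a b a b^2)   [square of b] = y^3*z^2 - x*y^2*z - y^3 - 2*y*z^2 + x*z + 3*y
use: tr(a b^4 a^-1 b) = tr(b a b^4)*tr(a) - tr(b a b^4 a)   [inverse elimination on a] = x*y^4*z - x^2*y^3 - y^3*z^2 - 2*x*y^2*z + 2*x^2*y + y^3 + 2*y*z^2 - 3*y
apply: tr(b^3 a^-1 b^-1 a b) = tr(a b^4 a^-1)*tr(b) - tr(a b^4 a^-1 b)   [inverse elimination on b] = -x*y^4*z + x^2*y^3 + y^5 + y^3*z^2 + 2*x*y^2*z - 2*x^2*y - 5*y^3 - 2*y*z^2 + 5*y
assemble the triple (tr(r) - 2; tr(r a) - x; tr(r b) - y)

-x*y^3*z + x^2*y^2 + y^4 + y^2*z^2 + x*y*z - x^2 - 4*y^2 - z^2; -x^2*y^3*z + x^3*y^2 + x*y^4 + x*y^2*z^2 + x^2*y*z - x^3 - 5*x*y^2 - x*z^2 + y*z + 2*x; -x*y^4*z + x^2*y^3 + y^5 + y^3*z^2 + 2*x*y^2*z - 2*x^2*y - 5*y^3 - 2*y*z^2 + 4*y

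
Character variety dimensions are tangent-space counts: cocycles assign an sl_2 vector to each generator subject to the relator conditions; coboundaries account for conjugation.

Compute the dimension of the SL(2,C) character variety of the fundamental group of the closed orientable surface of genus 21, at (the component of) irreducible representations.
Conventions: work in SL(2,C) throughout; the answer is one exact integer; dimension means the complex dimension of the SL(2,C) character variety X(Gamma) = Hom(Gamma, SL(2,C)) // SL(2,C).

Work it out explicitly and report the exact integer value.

120

pi_1 of the closed genus-21 surface has 42 generators bound by the single product-of-commutators relator.
Before the relator condition, cocycle space has dim 3*42 = 126.
At an irreducible rho, H^2 = coker(d_2) vanishes (Poincare duality: H^2 is dual to H^0 = invariants = 0), so d_2 is surjective onto sl_2 and dim Z^1 = 126 - 3 = 123.
As always at irreducible rho, dim B^1 = 3.
dim H^1 = 123 - 3 = 120 = dim X.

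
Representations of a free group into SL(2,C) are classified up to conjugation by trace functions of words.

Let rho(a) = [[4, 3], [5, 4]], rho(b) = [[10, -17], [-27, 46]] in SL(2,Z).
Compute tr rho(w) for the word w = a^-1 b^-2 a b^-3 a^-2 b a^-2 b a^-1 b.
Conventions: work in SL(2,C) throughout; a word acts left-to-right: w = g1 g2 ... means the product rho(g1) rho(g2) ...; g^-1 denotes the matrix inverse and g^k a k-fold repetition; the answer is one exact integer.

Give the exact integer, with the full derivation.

rho(a^-1) = [[4, -3], [-5, 4]]
... * rho(b^-1) = [[46, 17], [27, 10]]  ->  [[103, 38], [-122, -45]]
... * rho(b^-1) = [[46, 17], [27, 10]]  ->  [[5764, 2131], [-6827, -2524]]
... * rho(a) = [[4, 3], [5, 4]]  ->  [[33711, 25816], [-39928, -30577]]
... * rho(b^-1) = [[46, 17], [27, 10]]  ->  [[2247738, 831247], [-2662267, -984546]]
... * rho(b^-1) = [[46, 17], [27, 10]]  ->  [[125839617, 46524016], [-149047024, -55103999]]
... * rho(b^-1) = [[46, 17], [27, 10]]  ->  [[7044770814, 2604513649], [-8343971077, -3084839398]]
... * rho(a^-1) = [[4, -3], [-5, 4]]  ->  [[15156515011, -10716257846], [-17951687318, 12692555639]]
... * rho(a^-1) = [[4, -3], [-5, 4]]  ->  [[114207349274, -88334576417], [-135269527467, 104625284510]]
... * rho(b) = [[10, -17], [-27, 46]]  ->  [[3527107055999, -6004915452840], [-4177577956440, 7112345054399]]
... * rho(a^-1) = [[4, -3], [-5, 4]]  ->  [[44133005488196, -34600982979357], [-52272037097755, 40982114086916]]
... * rho(a^-1) = [[4, -3], [-5, 4]]  ->  [[349536936849569, -270802948382016], [-413998718825600, 320744567640929]]
... * rho(b) = [[10, -17], [-27, 46]]  ->  [[10807048974810122, -18399063552015409], [-12800090514561083, 21792228331517934]]
... * rho(a^-1) = [[4, -3], [-5, 4]]  ->  [[135223513659317533, -106017401132492002], [-160161503715834002, 125569184869754985]]
... * rho(b) = [[10, -17], [-27, 46]]  ->  [[4214704967170459384, -7175600184303030153], [-4991983028641724615, 8498928067177907344]]
tr = 4214704967170459384 + 8498928067177907344 = 12713633034348366728

12713633034348366728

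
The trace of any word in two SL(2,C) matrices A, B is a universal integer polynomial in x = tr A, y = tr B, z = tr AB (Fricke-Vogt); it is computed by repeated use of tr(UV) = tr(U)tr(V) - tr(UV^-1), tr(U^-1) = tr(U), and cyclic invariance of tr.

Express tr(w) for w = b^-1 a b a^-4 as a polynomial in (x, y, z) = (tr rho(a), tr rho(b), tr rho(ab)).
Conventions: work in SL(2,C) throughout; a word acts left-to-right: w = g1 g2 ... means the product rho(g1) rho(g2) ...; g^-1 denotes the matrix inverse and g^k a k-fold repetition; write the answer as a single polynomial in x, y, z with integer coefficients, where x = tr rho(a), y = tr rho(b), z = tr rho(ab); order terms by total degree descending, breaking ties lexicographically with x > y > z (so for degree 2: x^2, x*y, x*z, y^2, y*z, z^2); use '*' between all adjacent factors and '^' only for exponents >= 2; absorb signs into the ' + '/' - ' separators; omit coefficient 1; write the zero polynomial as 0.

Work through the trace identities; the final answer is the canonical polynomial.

-x^4*y*z + x^5 + x^3*y^2 + x^3*z^2 + 2*x^2*y*z - 5*x^3 - 2*x*y^2 - 2*x*z^2 + 5*x

tr(a b a) = tr(a) * tr(b a) - tr(b)   [square of a] = x*z - y
tr(a b a b) = tr(a b) * tr(a b) - tr(1)   [split at a repeated a] = z^2 - 2
so tr(b^-1 a b a) = tr(a b a) * tr(b) - tr(a b a b)   [inverse elimination on b] = x*y*z - y^2 - z^2 + 2
so tr(a^-1 b^-1 a b) = tr(b^-1 a b) * tr(a) - tr(b^-1 a b a)   [inverse elimination on a] = -x*y*z + x^2 + y^2 + z^2 - 2
tr(a^-2 b^-1 a b) = tr(a^-1 b^-1 a b) * tr(a) - tr(a^-1 b^-1 a b a)   [inverse elimination on a] = -x^2*y*z + x^3 + x*y^2 + x*z^2 - 3*x
tr(a^-3 b^-1 a b) = tr(a^-2 b^-1 a b) * tr(a) - tr(a^-2 b^-1 a b a)   [inverse elimination on a] = -x^3*y*z + x^4 + x^2*y^2 + x^2*z^2 + x*y*z - 4*x^2 - y^2 - z^2 + 2
so tr(b^-1 a b a^-4) = tr(a^-3 b^-1 a b) * tr(a) - tr(a^-3 b^-1 a b a)   [inverse elimination on a] = -x^4*y*z + x^5 + x^3*y^2 + x^3*z^2 + 2*x^2*y*z - 5*x^3 - 2*x*y^2 - 2*x*z^2 + 5*x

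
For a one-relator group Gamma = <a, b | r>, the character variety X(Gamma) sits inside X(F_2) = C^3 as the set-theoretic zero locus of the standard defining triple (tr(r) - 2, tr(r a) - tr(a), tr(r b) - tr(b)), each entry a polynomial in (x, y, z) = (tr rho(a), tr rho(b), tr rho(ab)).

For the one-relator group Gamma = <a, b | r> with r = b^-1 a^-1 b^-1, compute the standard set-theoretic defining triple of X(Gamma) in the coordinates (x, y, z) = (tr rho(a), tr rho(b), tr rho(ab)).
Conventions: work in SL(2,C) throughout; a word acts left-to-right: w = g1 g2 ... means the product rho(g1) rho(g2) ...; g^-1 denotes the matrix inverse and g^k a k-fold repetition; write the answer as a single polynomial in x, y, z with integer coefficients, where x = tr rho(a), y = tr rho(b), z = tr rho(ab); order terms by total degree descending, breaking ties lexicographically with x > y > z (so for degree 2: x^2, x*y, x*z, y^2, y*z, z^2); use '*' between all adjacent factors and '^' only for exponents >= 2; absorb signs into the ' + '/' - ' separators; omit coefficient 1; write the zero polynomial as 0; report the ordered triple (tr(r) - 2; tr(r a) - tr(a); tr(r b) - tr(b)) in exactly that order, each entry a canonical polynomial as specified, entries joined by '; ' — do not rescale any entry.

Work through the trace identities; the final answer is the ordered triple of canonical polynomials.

y*z - x - 2; x*y*z - x^2 - z^2 - x + 2; -y + z

tr(b^-1) = tr(b) = y
and tr(b^-2) = tr(b^-1) tr(b) - tr(1) = y^2 - 2
tr(b^-1 a) = tr(a) tr(b) - tr(a b) = x*y - z
and tr(b^-2 a) = tr(b^-1 a) tr(b) - tr(b^-1 a b) = x*y^2 - y*z - x
next, tr(b^-1 a^-1 b^-1) = tr(b^-2) tr(a) - tr(b^-2 a) = y*z - x
tr(a b a) = tr(a) tr(b a) - tr(b) = x*z - y
next, tr(a b a b) = tr(b a) tr(b a) - tr(1)   [split at repeated b] = z^2 - 2
tr(b a b^-1 a) = tr(a b a) tr(b) - tr(a b a b) = x*y*z - y^2 - z^2 + 2
next, tr(a b^-1 a^-1 b) = tr(b a b^-1) tr(a) - tr(b a b^-1 a) = -x*y*z + x^2 + y^2 + z^2 - 2
and tr(b^-1 a^-1 b^-1 a) = tr(a b^-1 a^-1) tr(b) - tr(a b^-1 a^-1 b) = x*y*z - x^2 - z^2 + 2
assemble the triple (tr(r) - 2; tr(r a) - x; tr(r b) - y)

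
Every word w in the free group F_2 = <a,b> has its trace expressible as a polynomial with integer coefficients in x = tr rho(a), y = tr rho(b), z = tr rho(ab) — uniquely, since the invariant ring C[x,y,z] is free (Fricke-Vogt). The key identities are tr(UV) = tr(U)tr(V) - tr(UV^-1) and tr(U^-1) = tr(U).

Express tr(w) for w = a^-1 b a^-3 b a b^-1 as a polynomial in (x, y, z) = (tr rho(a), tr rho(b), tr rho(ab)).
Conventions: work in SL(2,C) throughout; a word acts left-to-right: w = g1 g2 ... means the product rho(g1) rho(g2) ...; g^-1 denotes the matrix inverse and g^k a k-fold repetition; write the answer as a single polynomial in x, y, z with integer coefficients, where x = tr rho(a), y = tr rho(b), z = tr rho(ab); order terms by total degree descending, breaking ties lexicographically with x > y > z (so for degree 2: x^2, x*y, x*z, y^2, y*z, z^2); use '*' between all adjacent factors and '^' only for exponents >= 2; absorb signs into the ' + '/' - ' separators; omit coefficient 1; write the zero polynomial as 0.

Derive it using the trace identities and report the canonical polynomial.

so trace(a^-1 b) = trace(b) trace(a) - trace(b a)  (eliminate a^-1) = x*y - z
so trace(a^-2 b) = trace(a^-1 b) trace(a) - trace(a^-1 b a)  (eliminate a^-1) = x^2*y - x*z - y
reduce: trace(a^2 b) = trace(a) trace(b a) - trace(b)  (reduce the a square) = x*z - y
reduce: trace(a^2) = trace(a) trace(a) - trace(1)  (reduce the a square) = x^2 - 2
trace(b a^2 b) = trace(b) trace(a^2 b) - trace(a^2)  (reduce the b square) = x*y*z - x^2 - y^2 + 2
reduce: trace(b a b a) = trace(b a) trace(b a) - trace(1)  (split on b) = z^2 - 2
so trace(b a b) = trace(b) trace(a b) - trace(a)  (reduce the b square) = y*z - x
trace(b a^2 b a) = trace(a) trace(b a b a) - trace(b a b)  (reduce the a square) = x*z^2 - y*z - x
reduce: trace(a b a^-1 b a) = trace(b a^2 b) trace(a) - trace(b a^2 b a)  (eliminate a^-1) = x^2*y*z - x^3 - x*y^2 - x*z^2 + y*z + 3*x
so trace(b a b a b) = trace(b) trace(a b a b) - trace(a b a)  (reduce the b square) = y*z^2 - x*z - y
so trace(b a b a b a) = trace(b a b a) trace(b a) - trace(a b)  (split on b) = z^3 - 3*z
reduce: trace(a b a^-1 b a b) = trace(b a b a b) trace(a) - trace(b a b a b a)  (eliminate a^-1) = x*y*z^2 - x^2*z - z^3 - x*y + 3*z
reduce: trace(b a b^-1 a b a^-1) = trace(a b a^-1 b a) trace(b) - trace(a b a^-1 b a b)  (eliminate b^-1) = x^2*y^2*z - x^3*y - x*y^3 - 2*x*y*z^2 + x^2*z + y^2*z + z^3 + 4*x*y - 3*z
trace(b a b^-1 a b) = trace(a b^2 a) trace(b) - trace(a b^2 a b)  (eliminate b^-1) = x*y^2*z - x^2*y - y^3 - y*z^2 + x*z + 3*y
trace(a^-2 b a b^-1 a b) = trace(b a b^-1 a b a^-1) trace(a) - trace(b a b^-1 a b)  (eliminate a^-1) = x^3*y^2*z - x^4*y - x^2*y^3 - 2*x^2*y*z^2 + x^3*z + x*z^3 + 5*x^2*y + y^3 + y*z^2 - 4*x*z - 3*y
trace(b a^-3 b a b^-1 a) = trace(a^-2 b a b^-1 a b) trace(a) - trace(a^-2 b a b^-1 a b a)  (eliminate a^-1) = x^4*y^2*z - x^5*y - x^3*y^3 - 2*x^3*y*z^2 + x^4*z - x^2*y^2*z + x^2*z^3 + 6*x^3*y + 2*x*y^3 + 3*x*y*z^2 - 5*x^2*z - y^2*z - z^3 - 7*x*y + 3*z
reduce: trace(a^-1 b a^-3 b a b^-1) = trace(b a^-3 b a b^-1) trace(a) - trace(b a^-3 b a b^-1 a)  (eliminate a^-1) = -x^4*y^2*z + x^5*y + x^3*y^3 + 2*x^3*y*z^2 - x^4*z + x^2*y^2*z - x^2*z^3 - 5*x^3*y - 2*x*y^3 - 3*x*y*z^2 + 4*x^2*z + y^2*z + z^3 + 6*x*y - 3*z

-x^4*y^2*z + x^5*y + x^3*y^3 + 2*x^3*y*z^2 - x^4*z + x^2*y^2*z - x^2*z^3 - 5*x^3*y - 2*x*y^3 - 3*x*y*z^2 + 4*x^2*z + y^2*z + z^3 + 6*x*y - 3*z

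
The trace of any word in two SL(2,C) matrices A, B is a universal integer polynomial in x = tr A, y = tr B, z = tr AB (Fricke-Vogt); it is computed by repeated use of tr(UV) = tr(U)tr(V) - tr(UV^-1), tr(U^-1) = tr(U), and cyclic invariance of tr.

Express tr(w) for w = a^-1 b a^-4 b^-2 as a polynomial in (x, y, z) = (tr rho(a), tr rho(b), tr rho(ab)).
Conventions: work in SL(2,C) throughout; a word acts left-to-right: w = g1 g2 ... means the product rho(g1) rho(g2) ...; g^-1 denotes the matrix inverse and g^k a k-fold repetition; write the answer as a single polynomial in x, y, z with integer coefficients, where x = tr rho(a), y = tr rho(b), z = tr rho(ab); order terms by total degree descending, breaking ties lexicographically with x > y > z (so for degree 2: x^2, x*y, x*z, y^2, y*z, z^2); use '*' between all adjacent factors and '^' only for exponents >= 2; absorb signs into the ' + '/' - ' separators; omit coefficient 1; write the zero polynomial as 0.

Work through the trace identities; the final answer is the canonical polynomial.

x^4*y^2*z - x^5*y - x^3*y^3 - x^3*y*z^2 + x^4*z - 2*x^2*y^2*z + 5*x^3*y + 2*x*y^3 + 2*x*y*z^2 - 3*x^2*z - 6*x*y + z

trace(a^-1 b) = trace(b) trace(a) - trace(b a) = x*y - z
trace(a^-2 b) = trace(a^-1 b) trace(a) - trace(a^-1 b a) = x^2*y - x*z - y
trace(a^-1 b a^-2) = trace(a^-2 b) trace(a) - trace(a^-2 b a) = x^3*y - x^2*z - 2*x*y + z
trace(b^2) = trace(b) trace(b) - trace(1) = y^2 - 2
use: trace(b^2 a) = trace(b) trace(a b) - trace(a) = y*z - x
trace(a^-1 b^2) = trace(b^2) trace(a) - trace(b^2 a) = x*y^2 - y*z - x
trace(b a^-2 b) = trace(a^-1 b^2) trace(a) - trace(a^-1 b^2 a) = x^2*y^2 - x*y*z - x^2 - y^2 + 2
trace(b a b a) = trace(b a) trace(b a) - trace(1)   [split at repeated b] = z^2 - 2
apply: trace(b a b a^-1) = trace(b a b) trace(a) - trace(b a b a) = x*y*z - x^2 - z^2 + 2
trace(b a^-2 b a) = trace(b a b a^-1) trace(a) - trace(b a b) = x^2*y*z - x^3 - x*z^2 - y*z + 3*x
apply: trace(a^-1 b a^-2 b) = trace(b a^-2 b) trace(a) - trace(b a^-2 b a) = x^3*y^2 - 2*x^2*y*z - x*y^2 + x*z^2 + y*z - x
use: trace(a^-1 b^-1 a^-1 b a^-1) = trace(a^-1 b a^-2) trace(b) - trace(a^-1 b a^-2 b) = x^2*y*z - x*y^2 - x*z^2 + x
trace(a b a) = trace(a) trace(b a) - trace(b) = x*z - y
apply: trace(b^-1 a b a) = trace(a b a) trace(b) - trace(a b a b) = x*y*z - y^2 - z^2 + 2
use: trace(b a^-1 b^-1 a) = trace(b^-1 a b) trace(a) - trace(b^-1 a b a) = -x*y*z + x^2 + y^2 + z^2 - 2
trace(a^-1 b^-1 a^-1 b) = trace(b a^-1 b^-1) trace(a) - trace(b a^-1 b^-1 a) = x*y*z - y^2 - z^2 + 2
apply: trace(a^-1 b a^-3 b^-1) = trace(a^-1 b^-1 a^-1 b a^-1) trace(a) - trace(a^-1 b^-1 a^-1 b) = x^3*y*z - x^2*y^2 - x^2*z^2 - x*y*z + x^2 + y^2 + z^2 - 2
trace(a^-1 b a^-3) = trace(a^-2 b a^-1) trace(a) - trace(a^-2 b) = x^4*y - x^3*z - 3*x^2*y + 2*x*z + y
use: trace(b^-2 a^-1 b a^-3) = trace(a^-1 b a^-3 b^-1) trace(b) - trace(a^-1 b a^-3) = x^3*y^2*z - x^4*y - x^2*y^3 - x^2*y*z^2 + x^3*z - x*y^2*z + 4*x^2*y + y^3 + y*z^2 - 2*x*z - 3*y
apply: trace(a b a^-2 b^-1) = trace(a b a^-2) trace(b) - trace(a b a^-2 b) = -x^2*y*z + x^3 + x*y^2 + x*z^2 - 3*x
trace(b a^-2 b^-2 a) = trace(a b a^-2 b^-1) trace(b) - trace(a b a^-2) = -x^2*y^2*z + x^3*y + x*y^3 + x*y*z^2 - 4*x*y + z
apply: trace(b^-2 a^-1 b a^-2) = trace(b a^-2 b^-2) trace(a) - trace(b a^-2 b^-2 a) = x^2*y^2*z - x^3*y - x*y^3 - x*y*z^2 + x^2*z + 3*x*y - z
trace(a^-1 b a^-4 b^-2) = trace(b^-2 a^-1 b a^-3) trace(a) - trace(b^-2 a^-1 b a^-2) = x^4*y^2*z - x^5*y - x^3*y^3 - x^3*y*z^2 + x^4*z - 2*x^2*y^2*z + 5*x^3*y + 2*x*y^3 + 2*x*y*z^2 - 3*x^2*z - 6*x*y + z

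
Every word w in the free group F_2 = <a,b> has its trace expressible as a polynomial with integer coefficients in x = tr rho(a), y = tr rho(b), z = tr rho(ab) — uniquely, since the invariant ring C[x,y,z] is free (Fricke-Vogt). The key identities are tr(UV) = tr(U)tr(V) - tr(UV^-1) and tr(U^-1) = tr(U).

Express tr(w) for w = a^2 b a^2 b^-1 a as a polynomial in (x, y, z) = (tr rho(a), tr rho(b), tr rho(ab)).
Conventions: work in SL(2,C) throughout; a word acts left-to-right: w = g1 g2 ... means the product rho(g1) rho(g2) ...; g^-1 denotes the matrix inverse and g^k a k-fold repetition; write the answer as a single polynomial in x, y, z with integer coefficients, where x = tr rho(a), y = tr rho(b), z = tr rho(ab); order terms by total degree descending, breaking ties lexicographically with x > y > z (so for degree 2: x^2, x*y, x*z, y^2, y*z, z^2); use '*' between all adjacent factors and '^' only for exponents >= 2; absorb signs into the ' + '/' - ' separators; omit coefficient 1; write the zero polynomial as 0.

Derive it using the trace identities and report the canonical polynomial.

tr(a b a) = tr(a) * tr(b a) - tr(b) = x*z - y
tr(a b a^2) = tr(a) * tr(a b a) - tr(a b) = x^2*z - x*y - z
tr(a^3 b a) = tr(a) * tr(a b a^2) - tr(a b a) = x^3*z - x^2*y - 2*x*z + y
tr(a^3 b a^2) = tr(a) * tr(a^3 b a) - tr(a^3 b) = x^4*z - x^3*y - 3*x^2*z + 2*x*y + z
tr(b a b a) = tr(a b) * tr(a b) - tr(1)   [split at repeated a] = z^2 - 2
tr(b a b) = tr(b) * tr(a b) - tr(a) = y*z - x
tr(b a^2 b a) = tr(a) * tr(b a b a) - tr(b a b) = x*z^2 - y*z - x
tr(a^2) = tr(a) * tr(a) - tr(1) = x^2 - 2
tr(b a^2 b) = tr(b) * tr(a^2 b) - tr(a^2) = x*y*z - x^2 - y^2 + 2
tr(a b a^2 b a) = tr(a) * tr(b a^2 b a) - tr(b a^2 b) = x^2*z^2 - 2*x*y*z + y^2 - 2
tr(a^3 b a^2 b) = tr(a) * tr(a b a^2 b a) - tr(a b a^2 b) = x^3*z^2 - 2*x^2*y*z + x*y^2 - x*z^2 + y*z - x
tr(a^2 b a^2 b^-1 a) = tr(a^3 b a^2) * tr(b) - tr(a^3 b a^2 b) = x^4*y*z - x^3*y^2 - x^3*z^2 - x^2*y*z + x*y^2 + x*z^2 + x

x^4*y*z - x^3*y^2 - x^3*z^2 - x^2*y*z + x*y^2 + x*z^2 + x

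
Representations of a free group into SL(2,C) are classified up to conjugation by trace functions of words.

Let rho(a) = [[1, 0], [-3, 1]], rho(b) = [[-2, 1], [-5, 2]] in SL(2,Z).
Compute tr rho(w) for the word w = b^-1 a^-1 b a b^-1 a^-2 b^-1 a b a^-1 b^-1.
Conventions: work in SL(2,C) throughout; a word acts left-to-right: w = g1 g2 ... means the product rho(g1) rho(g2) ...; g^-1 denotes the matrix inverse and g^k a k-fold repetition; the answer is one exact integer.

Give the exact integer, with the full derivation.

-398

rho(b^-1) = [[2, -1], [5, -2]]
... * rho(a^-1) = [[1, 0], [3, 1]]  ->  [[-1, -1], [-1, -2]]
... * rho(b) = [[-2, 1], [-5, 2]]  ->  [[7, -3], [12, -5]]
... * rho(a) = [[1, 0], [-3, 1]]  ->  [[16, -3], [27, -5]]
... * rho(b^-1) = [[2, -1], [5, -2]]  ->  [[17, -10], [29, -17]]
... * rho(a^-1) = [[1, 0], [3, 1]]  ->  [[-13, -10], [-22, -17]]
... * rho(a^-1) = [[1, 0], [3, 1]]  ->  [[-43, -10], [-73, -17]]
... * rho(b^-1) = [[2, -1], [5, -2]]  ->  [[-136, 63], [-231, 107]]
... * rho(a) = [[1, 0], [-3, 1]]  ->  [[-325, 63], [-552, 107]]
... * rho(b) = [[-2, 1], [-5, 2]]  ->  [[335, -199], [569, -338]]
... * rho(a^-1) = [[1, 0], [3, 1]]  ->  [[-262, -199], [-445, -338]]
... * rho(b^-1) = [[2, -1], [5, -2]]  ->  [[-1519, 660], [-2580, 1121]]
tr = -1519 + 1121 = -398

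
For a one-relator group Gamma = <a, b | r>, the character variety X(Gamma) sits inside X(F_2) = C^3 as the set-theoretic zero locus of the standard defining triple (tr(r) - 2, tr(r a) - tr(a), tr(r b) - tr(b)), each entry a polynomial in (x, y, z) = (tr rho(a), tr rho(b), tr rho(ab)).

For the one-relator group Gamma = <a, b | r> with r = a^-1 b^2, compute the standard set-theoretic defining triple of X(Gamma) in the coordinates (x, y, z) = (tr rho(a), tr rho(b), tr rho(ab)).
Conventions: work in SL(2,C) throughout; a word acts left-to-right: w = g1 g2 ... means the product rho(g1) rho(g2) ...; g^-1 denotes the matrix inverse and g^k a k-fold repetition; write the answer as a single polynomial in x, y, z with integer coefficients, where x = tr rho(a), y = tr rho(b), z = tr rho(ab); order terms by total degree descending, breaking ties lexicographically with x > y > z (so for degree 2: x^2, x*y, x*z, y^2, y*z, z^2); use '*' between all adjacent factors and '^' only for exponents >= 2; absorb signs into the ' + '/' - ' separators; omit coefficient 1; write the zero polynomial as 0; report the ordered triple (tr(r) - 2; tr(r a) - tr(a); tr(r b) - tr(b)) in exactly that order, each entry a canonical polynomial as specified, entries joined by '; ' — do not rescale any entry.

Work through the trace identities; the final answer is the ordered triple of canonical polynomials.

trace(b^2) = trace(b) trace(b) - trace(1) = y^2 - 2
trace(b^2 a) = trace(b) trace(a b) - trace(a) = y*z - x
use: trace(a^-1 b^2) = trace(b^2) trace(a) - trace(b^2 a) = x*y^2 - y*z - x
trace(b^3) = trace(b) trace(b^2) - trace(b)  (reduce the b square) = y^3 - 3*y
apply: trace(b^3 a) = trace(b) trace(b a b) - trace(b a)  (reduce the b square) = y^2*z - x*y - z
use: trace(a^-1 b^3) = trace(b^3) trace(a) - trace(b^3 a)  (eliminate a^-1) = x*y^3 - y^2*z - 2*x*y + z
assemble the triple (trace(r) - 2; trace(r a) - x; trace(r b) - y)

x*y^2 - y*z - x - 2; y^2 - x - 2; x*y^3 - y^2*z - 2*x*y - y + z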